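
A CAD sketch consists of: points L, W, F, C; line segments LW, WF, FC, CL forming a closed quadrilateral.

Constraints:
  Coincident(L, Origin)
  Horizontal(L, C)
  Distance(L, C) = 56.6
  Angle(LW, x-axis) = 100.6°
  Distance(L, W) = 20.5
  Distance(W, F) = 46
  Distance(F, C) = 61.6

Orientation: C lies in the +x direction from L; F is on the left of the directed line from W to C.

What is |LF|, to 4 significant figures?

60.60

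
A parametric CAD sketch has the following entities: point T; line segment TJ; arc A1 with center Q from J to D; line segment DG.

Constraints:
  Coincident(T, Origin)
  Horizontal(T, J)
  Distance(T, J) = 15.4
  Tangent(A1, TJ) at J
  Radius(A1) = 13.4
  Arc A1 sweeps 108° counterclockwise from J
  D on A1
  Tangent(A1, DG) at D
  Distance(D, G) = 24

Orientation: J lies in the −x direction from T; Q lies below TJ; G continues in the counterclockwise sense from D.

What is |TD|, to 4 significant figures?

33.16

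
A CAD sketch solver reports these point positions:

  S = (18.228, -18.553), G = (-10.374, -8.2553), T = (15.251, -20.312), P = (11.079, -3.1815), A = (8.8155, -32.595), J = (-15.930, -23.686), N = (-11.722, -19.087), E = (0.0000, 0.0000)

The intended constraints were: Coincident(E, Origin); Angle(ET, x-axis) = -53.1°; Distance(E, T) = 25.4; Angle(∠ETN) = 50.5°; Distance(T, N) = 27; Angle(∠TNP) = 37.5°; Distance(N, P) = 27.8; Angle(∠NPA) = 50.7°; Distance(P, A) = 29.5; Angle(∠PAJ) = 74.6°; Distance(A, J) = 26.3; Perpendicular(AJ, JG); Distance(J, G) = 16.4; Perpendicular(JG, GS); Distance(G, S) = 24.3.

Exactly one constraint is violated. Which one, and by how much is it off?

Distance(G, S) = 24.3 — off by 6.10.

E = (0.00, 0.00) ✓; ET at -53.10° ✓; |ET| = 25.40 ✓; ∠ETN = 50.50° ✓; |TN| = 27.00 ✓; ∠TNP = 37.50° ✓; |NP| = 27.80 ✓; ∠NPA = 50.70° ✓; |PA| = 29.50 ✓; ∠PAJ = 74.60° ✓; |AJ| = 26.30 ✓; ∠(AJ, JG) = 90.00° ✓; |JG| = 16.40 ✓; ∠(JG, GS) = 90.00° ✓; |GS| = 30.40 ✗.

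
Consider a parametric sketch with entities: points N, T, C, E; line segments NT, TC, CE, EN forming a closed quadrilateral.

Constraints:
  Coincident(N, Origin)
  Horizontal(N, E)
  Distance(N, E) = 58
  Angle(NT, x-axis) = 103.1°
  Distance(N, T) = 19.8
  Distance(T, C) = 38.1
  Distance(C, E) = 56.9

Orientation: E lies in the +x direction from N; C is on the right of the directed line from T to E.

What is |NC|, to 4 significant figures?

18.30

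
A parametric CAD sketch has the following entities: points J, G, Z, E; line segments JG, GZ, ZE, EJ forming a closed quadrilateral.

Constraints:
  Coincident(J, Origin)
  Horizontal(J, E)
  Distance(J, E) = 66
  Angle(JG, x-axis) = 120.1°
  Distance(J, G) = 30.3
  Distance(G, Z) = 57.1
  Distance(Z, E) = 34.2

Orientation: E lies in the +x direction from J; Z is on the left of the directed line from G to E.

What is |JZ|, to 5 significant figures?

48.378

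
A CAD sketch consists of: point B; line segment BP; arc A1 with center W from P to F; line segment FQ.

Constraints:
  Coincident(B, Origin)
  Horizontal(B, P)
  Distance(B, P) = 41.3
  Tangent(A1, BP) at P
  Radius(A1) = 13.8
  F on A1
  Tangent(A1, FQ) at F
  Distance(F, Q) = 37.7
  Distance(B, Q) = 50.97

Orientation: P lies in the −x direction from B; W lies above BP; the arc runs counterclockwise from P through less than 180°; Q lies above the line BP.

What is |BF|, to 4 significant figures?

29.82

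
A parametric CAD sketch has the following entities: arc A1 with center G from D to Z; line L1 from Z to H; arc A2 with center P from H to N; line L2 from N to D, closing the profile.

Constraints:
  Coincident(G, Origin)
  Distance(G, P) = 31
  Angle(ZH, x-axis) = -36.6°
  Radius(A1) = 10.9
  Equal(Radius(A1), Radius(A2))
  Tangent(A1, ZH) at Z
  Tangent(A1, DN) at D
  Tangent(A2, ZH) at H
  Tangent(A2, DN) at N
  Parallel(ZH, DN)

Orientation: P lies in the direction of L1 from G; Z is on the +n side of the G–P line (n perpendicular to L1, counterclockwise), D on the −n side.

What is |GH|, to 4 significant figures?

32.86

Tangency of A1 to both parallel lines with radius 10.9 puts Z and D at G ± 10.9·n: Z = (6.499, 8.751), D = (-6.499, -8.751). Equal radii place H and N the same way about P: H = P + 10.9·n = (31.39, -9.732), N = P − 10.9·n = (18.39, -27.23). Then |GH| = |H − G| = 32.86.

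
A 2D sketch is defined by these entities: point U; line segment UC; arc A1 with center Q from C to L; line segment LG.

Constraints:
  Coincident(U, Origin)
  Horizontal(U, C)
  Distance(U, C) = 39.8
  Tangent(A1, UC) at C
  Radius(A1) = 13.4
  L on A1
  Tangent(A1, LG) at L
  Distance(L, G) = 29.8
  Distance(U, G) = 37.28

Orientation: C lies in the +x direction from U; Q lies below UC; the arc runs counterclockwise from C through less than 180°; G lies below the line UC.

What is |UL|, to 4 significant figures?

28.76

Checks: |QL| = 13.40 ✓; ∠(QL, LG) = 90.00° ✓; |LG| = 29.80 ✓; |UG| = 37.28 ✓.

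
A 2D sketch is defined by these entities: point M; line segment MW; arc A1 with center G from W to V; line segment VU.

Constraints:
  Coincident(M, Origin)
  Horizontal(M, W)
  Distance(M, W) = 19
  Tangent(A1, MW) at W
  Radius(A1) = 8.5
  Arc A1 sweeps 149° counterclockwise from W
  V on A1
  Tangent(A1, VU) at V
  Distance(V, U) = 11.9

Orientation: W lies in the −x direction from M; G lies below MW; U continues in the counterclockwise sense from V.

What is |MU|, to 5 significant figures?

25.572

M is at the origin; MW is horizontal with |MW| = 19.0 and W on the −x side, so W = (-19.000, 0.0000). Since A1 is tangent to MW there, GW ⟂ MW, so G = W + (0, -8.5) = (-19.000, -8.5000). On A1, W sits at bearing 90° from G; a 149° counterclockwise sweep puts V at bearing 239°, so V = G + 8.5·(cos 239°, sin 239°) = (-23.378, -15.786). Tangency of A1 to VU means the radius GV is perpendicular to VU, so VU runs along (−sin 239°, cos 239°); with |VU| = 11.9, U = (-13.178, -21.915). Then |MU| = |U − M| = 25.572.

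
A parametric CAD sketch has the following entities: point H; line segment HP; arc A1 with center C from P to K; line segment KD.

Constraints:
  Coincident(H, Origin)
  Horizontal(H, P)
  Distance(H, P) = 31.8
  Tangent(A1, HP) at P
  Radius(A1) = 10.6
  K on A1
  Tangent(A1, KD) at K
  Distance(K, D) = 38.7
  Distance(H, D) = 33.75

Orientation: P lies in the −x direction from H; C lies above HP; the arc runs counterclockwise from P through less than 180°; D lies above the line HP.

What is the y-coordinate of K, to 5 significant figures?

3.8616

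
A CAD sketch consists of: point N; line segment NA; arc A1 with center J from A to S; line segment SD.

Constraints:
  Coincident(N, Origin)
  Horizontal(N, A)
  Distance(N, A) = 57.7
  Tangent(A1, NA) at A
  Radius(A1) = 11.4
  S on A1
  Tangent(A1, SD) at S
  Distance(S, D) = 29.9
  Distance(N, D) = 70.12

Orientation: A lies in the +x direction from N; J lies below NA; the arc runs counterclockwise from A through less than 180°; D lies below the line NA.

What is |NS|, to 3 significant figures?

49.0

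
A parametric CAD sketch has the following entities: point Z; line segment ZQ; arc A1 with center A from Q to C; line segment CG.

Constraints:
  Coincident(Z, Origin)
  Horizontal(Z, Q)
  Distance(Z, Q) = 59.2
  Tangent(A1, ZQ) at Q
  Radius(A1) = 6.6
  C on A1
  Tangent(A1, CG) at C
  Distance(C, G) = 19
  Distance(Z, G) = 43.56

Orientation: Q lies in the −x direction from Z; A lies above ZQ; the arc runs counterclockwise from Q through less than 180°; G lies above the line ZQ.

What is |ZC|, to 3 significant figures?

54.7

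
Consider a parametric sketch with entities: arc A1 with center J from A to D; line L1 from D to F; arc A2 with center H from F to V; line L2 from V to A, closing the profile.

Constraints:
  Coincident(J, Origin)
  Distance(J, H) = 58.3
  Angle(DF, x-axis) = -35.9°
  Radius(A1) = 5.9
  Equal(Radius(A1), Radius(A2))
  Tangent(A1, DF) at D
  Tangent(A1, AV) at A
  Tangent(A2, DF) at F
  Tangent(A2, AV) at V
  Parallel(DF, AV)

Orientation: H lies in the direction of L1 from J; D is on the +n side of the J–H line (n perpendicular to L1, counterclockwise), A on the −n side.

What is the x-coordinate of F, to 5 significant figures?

50.685

Tangency of A1 to both parallel lines with radius 5.9 puts D and A at J ± 5.9·n: D = (3.4596, 4.7792), A = (-3.4596, -4.7792). Equal radii place F and V the same way about H: F = H + 5.9·n = (50.685, -29.406), V = H − 5.9·n = (43.766, -38.965). So F.x = 50.685.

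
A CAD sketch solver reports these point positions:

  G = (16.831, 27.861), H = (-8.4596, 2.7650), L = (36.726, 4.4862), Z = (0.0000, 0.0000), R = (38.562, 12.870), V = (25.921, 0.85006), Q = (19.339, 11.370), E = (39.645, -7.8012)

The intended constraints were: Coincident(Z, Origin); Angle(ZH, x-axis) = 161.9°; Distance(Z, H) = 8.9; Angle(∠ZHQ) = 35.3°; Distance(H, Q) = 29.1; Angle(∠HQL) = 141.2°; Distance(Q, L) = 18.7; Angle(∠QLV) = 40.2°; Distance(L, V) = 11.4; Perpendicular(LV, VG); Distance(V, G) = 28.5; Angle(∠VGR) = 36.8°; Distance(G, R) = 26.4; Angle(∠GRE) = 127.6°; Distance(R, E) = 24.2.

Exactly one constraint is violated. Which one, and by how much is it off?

Distance(R, E) = 24.2 — off by 3.50.

Z = (0.00, 0.00) ✓; ZH at 161.9° ✓; |ZH| = 8.900 ✓; ∠ZHQ = 35.30° ✓; |HQ| = 29.10 ✓; ∠HQL = 141.2° ✓; |QL| = 18.70 ✓; ∠QLV = 40.20° ✓; |LV| = 11.40 ✓; ∠(LV, VG) = 90.00° ✓; |VG| = 28.50 ✓; ∠VGR = 36.80° ✓; |GR| = 26.40 ✓; ∠GRE = 127.6° ✓; |RE| = 20.70 ✗.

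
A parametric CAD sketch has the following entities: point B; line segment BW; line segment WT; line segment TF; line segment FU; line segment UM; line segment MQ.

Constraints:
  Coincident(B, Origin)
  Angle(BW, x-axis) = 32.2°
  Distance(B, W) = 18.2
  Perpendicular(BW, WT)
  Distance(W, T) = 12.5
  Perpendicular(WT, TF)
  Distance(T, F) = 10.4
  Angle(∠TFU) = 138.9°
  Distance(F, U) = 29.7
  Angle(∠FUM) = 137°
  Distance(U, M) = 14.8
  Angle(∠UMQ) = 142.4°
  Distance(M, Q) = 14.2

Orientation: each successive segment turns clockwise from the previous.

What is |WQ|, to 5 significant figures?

43.182

B is at the origin; BW runs at 32.2° with length 18.2, so W = (15.401, 9.6983). The perpendicularity gives WT at right angles to BW, so WT runs at -57.800°; with |WT| = 12.5, T = (22.062, -0.87907). WT ⟂ TF, so TF runs at -147.80°; with |TF| = 10.4, F = (13.261, -6.4210). ∠TFU = 138.9° gives FU at 171.10° from the x-axis; with |FU| = 29.7, U = (-16.081, -1.8261). ∠FUM = 137.0° gives UM at 128.10° from the x-axis; with |UM| = 14.8, M = (-25.213, 9.8206). ∠UMQ = 142.4° gives MQ at 90.500° from the x-axis; with |MQ| = 14.2, Q = (-25.337, 24.020). Then |WQ| = |Q − W| = 43.182.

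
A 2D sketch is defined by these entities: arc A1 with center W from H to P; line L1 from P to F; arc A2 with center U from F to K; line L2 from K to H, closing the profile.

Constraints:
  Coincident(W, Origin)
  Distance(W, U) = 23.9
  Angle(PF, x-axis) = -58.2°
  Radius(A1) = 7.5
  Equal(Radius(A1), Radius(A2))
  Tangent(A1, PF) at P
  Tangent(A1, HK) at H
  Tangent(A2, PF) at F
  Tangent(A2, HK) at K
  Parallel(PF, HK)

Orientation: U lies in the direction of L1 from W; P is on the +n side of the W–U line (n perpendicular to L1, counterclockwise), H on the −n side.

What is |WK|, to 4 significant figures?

25.05

The slot axis is L1's direction at -58.2°, so u = (cos -58.2°, sin -58.2°) = (0.5270, -0.8499) and n = (−sin -58.2°, cos -58.2°) = (0.8499, 0.5270). W is at the origin and U lies 23.9 along u from W, so U = 23.9·u = (12.59, -20.31). Tangency of A1 to both parallel lines with radius 7.5 puts P and H at W ± 7.5·n: P = (6.374, 3.952), H = (-6.374, -3.952). Equal radii place F and K the same way about U: F = U + 7.5·n = (18.97, -16.36), K = U − 7.5·n = (6.220, -24.26). Then |WK| = |K − W| = 25.05.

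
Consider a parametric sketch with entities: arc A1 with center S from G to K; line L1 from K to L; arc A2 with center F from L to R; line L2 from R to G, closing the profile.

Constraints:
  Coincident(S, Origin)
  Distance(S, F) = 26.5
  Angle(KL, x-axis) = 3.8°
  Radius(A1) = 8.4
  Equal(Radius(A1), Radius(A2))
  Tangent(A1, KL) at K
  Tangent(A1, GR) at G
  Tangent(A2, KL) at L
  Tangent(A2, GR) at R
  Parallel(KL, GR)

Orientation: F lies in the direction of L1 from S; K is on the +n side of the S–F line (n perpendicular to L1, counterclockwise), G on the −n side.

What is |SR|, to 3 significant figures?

27.8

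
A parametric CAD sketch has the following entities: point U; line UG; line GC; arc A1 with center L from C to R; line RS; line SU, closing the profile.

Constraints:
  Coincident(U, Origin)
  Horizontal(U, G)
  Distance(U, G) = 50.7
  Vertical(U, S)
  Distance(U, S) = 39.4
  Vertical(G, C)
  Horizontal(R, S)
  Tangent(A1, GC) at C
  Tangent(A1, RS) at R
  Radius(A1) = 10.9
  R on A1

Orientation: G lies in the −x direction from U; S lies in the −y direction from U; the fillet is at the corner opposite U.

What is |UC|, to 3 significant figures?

58.2

U is at the origin; U and G share the same y with |UG| = 50.7 and G on the −x side, so G = (-50.7, 0.00). U and S share the same x with |US| = 39.4 and S on the −y side, so S = (0.00, -39.4). The virtual corner opposite U is at (-50.7, -39.4). Tangency of A1 to GC means the radius LC is perpendicular to GC and A1 meets RS tangentially, so LR is at right angles to RS, with radius 10.9, so the center L sits 10.9 in from both sides at L = (-39.8, -28.5). That places the tangent points at C = (-50.7, -28.5) on GC and R = (-39.8, -39.4) on RS. Then |UC| = |C − U| = 58.2.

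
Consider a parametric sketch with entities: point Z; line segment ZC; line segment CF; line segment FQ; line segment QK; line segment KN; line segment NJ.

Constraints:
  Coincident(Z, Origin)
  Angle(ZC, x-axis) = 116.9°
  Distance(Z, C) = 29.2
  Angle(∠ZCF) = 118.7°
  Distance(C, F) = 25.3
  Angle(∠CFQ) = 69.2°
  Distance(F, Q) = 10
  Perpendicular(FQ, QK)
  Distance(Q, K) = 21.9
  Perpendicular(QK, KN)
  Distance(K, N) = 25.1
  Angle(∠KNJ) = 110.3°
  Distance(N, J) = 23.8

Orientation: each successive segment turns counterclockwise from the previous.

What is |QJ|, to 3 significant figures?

33.4

Z is at the origin; ZC runs at 116.9° with length 29.2, so C = (-13.2, 26.0). ∠ZCF = 118.7° gives CF at 178° from the x-axis; with |CF| = 25.3, F = (-38.5, 26.8). ∠CFQ = 69.2° gives FQ at -71.0° from the x-axis; with |FQ| = 10.0, Q = (-35.2, 17.4). FQ is perpendicular to QK, so QK runs at 19.0°; with |QK| = 21.9, K = (-14.5, 24.5). QK is perpendicular to KN, so KN runs at 109°; with |KN| = 25.1, N = (-22.7, 48.2). ∠KNJ = 110.3° gives NJ at 179° from the x-axis; with |NJ| = 23.8, J = (-46.5, 48.8). Then |QJ| = |J − Q| = 33.4.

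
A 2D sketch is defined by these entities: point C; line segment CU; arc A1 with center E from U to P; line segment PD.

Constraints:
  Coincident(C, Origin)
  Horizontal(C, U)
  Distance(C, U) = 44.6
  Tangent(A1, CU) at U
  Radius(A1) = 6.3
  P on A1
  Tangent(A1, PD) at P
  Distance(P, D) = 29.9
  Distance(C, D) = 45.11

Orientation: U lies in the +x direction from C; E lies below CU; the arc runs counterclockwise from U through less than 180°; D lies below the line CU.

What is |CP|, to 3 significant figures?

38.8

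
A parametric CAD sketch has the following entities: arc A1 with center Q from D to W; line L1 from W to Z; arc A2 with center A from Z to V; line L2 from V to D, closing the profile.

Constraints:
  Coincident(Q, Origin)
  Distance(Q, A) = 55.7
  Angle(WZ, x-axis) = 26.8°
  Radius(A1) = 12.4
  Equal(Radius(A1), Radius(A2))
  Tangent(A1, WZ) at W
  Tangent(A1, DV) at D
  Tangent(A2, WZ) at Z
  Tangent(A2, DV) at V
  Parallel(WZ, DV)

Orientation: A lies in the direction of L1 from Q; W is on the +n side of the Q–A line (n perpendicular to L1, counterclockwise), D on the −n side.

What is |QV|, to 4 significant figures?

57.06

Tangency of A1 to both parallel lines with radius 12.4 puts W and D at Q ± 12.4·n: W = (-5.591, 11.07), D = (5.591, -11.07). Equal radii place Z and V the same way about A: Z = A + 12.4·n = (44.13, 36.18), V = A − 12.4·n = (55.31, 14.05). Then |QV| = |V − Q| = 57.06.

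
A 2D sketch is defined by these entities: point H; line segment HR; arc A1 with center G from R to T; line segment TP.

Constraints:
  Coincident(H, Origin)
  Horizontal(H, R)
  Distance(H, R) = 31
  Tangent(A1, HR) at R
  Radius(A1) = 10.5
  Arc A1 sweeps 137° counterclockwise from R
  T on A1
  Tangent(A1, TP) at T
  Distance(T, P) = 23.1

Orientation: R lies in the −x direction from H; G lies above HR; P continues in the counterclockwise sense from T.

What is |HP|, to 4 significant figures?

53.02

H is at the origin; H and R share the same y with |HR| = 31.0 and R on the −x side, so R = (-31.00, 0.000). Since A1 is tangent to HR there, GR ⟂ HR, so G = R + (0, 10.5) = (-31.00, 10.50). On A1, R sits at bearing -90° from G; a 137° counterclockwise sweep puts T at bearing 47°, so T = G + 10.5·(cos 47°, sin 47°) = (-23.84, 18.18). A1 meets TP tangentially, so GT is at right angles to TP, so TP runs along (−sin 47°, cos 47°); with |TP| = 23.1, P = (-40.73, 33.93). Then |HP| = |P − H| = 53.02.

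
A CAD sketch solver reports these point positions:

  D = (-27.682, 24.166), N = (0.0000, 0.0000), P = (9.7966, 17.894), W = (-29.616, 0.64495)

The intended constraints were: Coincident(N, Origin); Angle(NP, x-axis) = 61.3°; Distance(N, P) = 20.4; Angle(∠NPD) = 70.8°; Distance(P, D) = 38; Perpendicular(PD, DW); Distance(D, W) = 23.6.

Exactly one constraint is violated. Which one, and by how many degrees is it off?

Perpendicular(PD, DW) — off by 4.80°.

N = (0.00, 0.00) ✓; NP at 61.30° ✓; |NP| = 20.40 ✓; ∠NPD = 70.80° ✓; |PD| = 38.00 ✓; ∠(PD, DW) = 94.80° ✗; |DW| = 23.60 ✓.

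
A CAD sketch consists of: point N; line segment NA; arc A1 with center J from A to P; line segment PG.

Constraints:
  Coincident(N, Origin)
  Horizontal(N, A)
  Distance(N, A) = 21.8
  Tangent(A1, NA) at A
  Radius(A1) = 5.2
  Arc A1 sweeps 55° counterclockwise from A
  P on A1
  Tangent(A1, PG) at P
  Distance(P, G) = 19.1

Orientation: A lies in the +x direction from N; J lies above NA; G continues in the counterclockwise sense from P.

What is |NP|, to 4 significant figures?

26.15

Tangency of A1 to NA means the radius JA is perpendicular to NA, so J = A + (0, 5.2) = (21.80, 5.200). On A1, A sits at bearing -90° from J; a 55° counterclockwise sweep puts P at bearing -35°, so P = J + 5.2·(cos -35°, sin -35°) = (26.06, 2.217). Then |NP| = |P − N| = 26.15.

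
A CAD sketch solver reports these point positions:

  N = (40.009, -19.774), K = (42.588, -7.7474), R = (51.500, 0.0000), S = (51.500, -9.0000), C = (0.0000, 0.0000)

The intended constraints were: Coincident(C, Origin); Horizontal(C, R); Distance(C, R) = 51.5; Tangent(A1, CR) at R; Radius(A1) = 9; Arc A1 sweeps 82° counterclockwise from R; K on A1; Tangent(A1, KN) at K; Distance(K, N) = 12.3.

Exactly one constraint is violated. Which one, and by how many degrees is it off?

Tangent(A1, KN) at K — off by 4.10°.

C = (0.00, 0.00) ✓; C.y = 0.00, R.y = 0.00 ✓; |CR| = 51.50 ✓; ∠(SR, RC) = 90.00° ✓; |SR| = 9.000 ✓; bearing(S→K) − bearing(S→R) = 82.00° ✓; |SK| = 9.000 ✓; ∠(SK, KN) = 94.10° ✗; |KN| = 12.30 ✓.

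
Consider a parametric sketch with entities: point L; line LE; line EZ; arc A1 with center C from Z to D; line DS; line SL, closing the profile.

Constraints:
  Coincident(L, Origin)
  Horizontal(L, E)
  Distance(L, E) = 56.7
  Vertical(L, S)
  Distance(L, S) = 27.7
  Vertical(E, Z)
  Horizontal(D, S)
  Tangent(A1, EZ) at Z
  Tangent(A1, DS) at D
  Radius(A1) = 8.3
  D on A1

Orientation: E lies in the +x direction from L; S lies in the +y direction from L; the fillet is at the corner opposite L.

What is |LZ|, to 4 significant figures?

59.93

The virtual corner opposite L is at (56.70, 27.70). A1 meets EZ tangentially, so CZ is at right angles to EZ and since A1 is tangent to DS there, CD ⟂ DS, with radius 8.3, so the center C sits 8.3 in from both sides at C = (48.40, 19.40). That places the tangent points at Z = (56.70, 19.40) on EZ and D = (48.40, 27.70) on DS. Then |LZ| = |Z − L| = 59.93.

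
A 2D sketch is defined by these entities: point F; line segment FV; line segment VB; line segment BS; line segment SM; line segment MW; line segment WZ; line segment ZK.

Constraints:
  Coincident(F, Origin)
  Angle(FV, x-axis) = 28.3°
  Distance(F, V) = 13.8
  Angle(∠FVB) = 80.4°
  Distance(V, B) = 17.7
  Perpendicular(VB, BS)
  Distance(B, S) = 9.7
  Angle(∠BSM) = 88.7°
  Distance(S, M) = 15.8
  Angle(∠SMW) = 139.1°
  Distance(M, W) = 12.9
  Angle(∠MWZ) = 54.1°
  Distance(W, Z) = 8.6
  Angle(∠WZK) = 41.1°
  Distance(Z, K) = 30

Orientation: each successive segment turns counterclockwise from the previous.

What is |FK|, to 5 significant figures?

21.669

∠MWZ = 54.1° gives WZ at 116.00° from the x-axis; with |WZ| = 8.6, Z = (12.548, 7.8183). ∠WZK = 41.1° gives ZK at -105.10° from the x-axis; with |ZK| = 30.0, K = (4.7325, -21.146). Then |FK| = |K − F| = 21.669.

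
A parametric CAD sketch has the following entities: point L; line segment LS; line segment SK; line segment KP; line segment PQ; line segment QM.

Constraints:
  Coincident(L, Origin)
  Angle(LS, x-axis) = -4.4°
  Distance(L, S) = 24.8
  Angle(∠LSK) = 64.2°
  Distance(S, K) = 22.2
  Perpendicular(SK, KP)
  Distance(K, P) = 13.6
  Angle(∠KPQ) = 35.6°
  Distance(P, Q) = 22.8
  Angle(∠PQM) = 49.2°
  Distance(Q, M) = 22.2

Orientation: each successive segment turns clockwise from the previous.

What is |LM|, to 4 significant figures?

32.37

∠KPQ = 35.6° gives PQ at 5.400° from the x-axis; with |PQ| = 22.8, Q = (24.50, -12.10). ∠PQM = 49.2° gives QM at -125.4° from the x-axis; with |QM| = 22.2, M = (11.64, -30.20). Then |LM| = |M − L| = 32.37.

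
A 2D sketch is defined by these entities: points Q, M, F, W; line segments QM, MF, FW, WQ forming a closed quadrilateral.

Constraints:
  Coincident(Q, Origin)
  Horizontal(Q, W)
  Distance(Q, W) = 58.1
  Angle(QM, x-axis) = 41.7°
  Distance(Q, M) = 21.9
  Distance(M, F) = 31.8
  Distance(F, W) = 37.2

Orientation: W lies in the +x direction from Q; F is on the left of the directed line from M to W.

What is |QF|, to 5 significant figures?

53.647

Checks: |MF| = 31.80 ✓; |FW| = 37.20 ✓.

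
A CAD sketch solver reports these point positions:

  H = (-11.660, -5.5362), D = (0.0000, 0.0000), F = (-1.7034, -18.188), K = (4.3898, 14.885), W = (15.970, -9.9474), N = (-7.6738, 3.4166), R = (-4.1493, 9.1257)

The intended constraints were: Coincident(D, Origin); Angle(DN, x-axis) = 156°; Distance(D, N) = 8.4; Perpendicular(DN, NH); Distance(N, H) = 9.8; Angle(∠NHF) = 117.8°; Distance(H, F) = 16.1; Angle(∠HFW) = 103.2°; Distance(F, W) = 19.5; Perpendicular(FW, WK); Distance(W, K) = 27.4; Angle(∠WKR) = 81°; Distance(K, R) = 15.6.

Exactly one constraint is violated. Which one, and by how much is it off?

Distance(K, R) = 15.6 — off by 5.30.

D = (0.00, 0.00) ✓; DN at 156.0° ✓; |DN| = 8.400 ✓; ∠(DN, NH) = 90.00° ✓; |NH| = 9.800 ✓; ∠NHF = 117.8° ✓; |HF| = 16.10 ✓; ∠HFW = 103.2° ✓; |FW| = 19.50 ✓; ∠(FW, WK) = 90.00° ✓; |WK| = 27.40 ✓; ∠WKR = 81.00° ✓; |KR| = 10.30 ✗.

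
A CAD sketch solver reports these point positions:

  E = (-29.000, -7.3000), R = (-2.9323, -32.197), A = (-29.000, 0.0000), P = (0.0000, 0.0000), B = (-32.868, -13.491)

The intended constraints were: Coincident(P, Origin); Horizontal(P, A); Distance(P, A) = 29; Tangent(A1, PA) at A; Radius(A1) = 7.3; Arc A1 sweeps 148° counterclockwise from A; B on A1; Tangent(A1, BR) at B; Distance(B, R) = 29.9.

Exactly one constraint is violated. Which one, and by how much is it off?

Distance(B, R) = 29.9 — off by 5.40.

P = (0.00, 0.00) ✓; P.y = 0.00, A.y = 0.00 ✓; |PA| = 29.00 ✓; ∠(EA, AP) = 90.00° ✓; |EA| = 7.300 ✓; bearing(E→B) − bearing(E→A) = 148.0° ✓; |EB| = 7.300 ✓; ∠(EB, BR) = 90.00° ✓; |BR| = 35.30 ✗.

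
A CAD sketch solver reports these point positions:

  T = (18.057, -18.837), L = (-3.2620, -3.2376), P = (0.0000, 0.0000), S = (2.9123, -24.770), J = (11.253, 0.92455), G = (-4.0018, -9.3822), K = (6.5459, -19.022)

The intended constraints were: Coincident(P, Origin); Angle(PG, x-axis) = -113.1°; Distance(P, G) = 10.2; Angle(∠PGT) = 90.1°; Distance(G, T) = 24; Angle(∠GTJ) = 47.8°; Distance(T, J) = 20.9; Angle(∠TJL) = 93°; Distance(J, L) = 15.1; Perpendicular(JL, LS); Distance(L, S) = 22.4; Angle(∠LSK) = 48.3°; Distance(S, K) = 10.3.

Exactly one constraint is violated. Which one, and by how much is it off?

Distance(S, K) = 10.3 — off by 3.50.

P = (0.00, 0.00) ✓; PG at -113.1° ✓; |PG| = 10.20 ✓; ∠PGT = 90.10° ✓; |GT| = 24.00 ✓; ∠GTJ = 47.80° ✓; |TJ| = 20.90 ✓; ∠TJL = 93.00° ✓; |JL| = 15.10 ✓; ∠(JL, LS) = 90.00° ✓; |LS| = 22.40 ✓; ∠LSK = 48.30° ✓; |SK| = 6.800 ✗.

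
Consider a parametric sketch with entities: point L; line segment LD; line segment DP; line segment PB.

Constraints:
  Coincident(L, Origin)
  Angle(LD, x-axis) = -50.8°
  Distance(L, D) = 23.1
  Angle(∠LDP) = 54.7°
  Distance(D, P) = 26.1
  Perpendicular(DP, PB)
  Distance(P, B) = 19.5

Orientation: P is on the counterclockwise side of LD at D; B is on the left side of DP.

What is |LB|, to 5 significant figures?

12.768

L is at the origin; LD runs at -50.8° with length 23.1, so D = 23.1·(cos -50.8°, sin -50.8°) = (14.600, -17.901). ∠LDP = 54.7°, so DP runs at -50.8° + (180° − 54.7°) = 74.500° from the x-axis; with |DP| = 26.1, P = D + 26.1·(cos 74.500°, sin 74.500°) = (21.575, 7.2495). DP is perpendicular to PB; with |PB| = 19.5 on the left of DP, B = P + 19.5·(-0.96363, 0.26724) = (2.7840, 12.461). Then |LB| = |B − L| = 12.768.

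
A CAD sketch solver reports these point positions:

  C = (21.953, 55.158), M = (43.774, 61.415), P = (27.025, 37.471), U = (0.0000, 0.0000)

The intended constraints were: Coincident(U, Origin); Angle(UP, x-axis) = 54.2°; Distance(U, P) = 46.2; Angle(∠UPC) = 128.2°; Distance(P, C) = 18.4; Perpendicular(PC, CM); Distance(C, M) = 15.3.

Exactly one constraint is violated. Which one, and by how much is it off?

Distance(C, M) = 15.3 — off by 7.40.

U = (0.00, 0.00) ✓; UP at 54.20° ✓; |UP| = 46.20 ✓; ∠UPC = 128.2° ✓; |PC| = 18.40 ✓; ∠(PC, CM) = 90.00° ✓; |CM| = 22.70 ✗.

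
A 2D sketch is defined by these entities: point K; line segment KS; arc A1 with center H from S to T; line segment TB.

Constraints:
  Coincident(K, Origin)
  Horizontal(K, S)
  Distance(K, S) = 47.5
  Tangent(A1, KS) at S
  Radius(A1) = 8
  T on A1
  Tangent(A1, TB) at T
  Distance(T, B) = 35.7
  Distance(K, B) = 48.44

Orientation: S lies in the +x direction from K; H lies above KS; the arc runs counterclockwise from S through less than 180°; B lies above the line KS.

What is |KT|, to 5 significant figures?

54.950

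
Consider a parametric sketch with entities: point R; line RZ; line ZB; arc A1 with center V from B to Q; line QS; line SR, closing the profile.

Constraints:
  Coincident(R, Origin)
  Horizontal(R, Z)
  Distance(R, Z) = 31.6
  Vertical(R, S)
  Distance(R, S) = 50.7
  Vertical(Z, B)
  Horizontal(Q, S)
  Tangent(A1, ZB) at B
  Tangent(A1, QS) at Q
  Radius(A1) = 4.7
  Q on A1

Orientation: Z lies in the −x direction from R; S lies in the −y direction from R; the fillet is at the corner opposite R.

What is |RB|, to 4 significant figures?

55.81

R is at the origin; RZ is horizontal with |RZ| = 31.6 and Z on the −x side, so Z = (-31.60, 0.000). R and S share the same x with |RS| = 50.7 and S on the −y side, so S = (0.000, -50.70). The virtual corner opposite R is at (-31.60, -50.70). A1 meets ZB tangentially, so VB is at right angles to ZB and since A1 is tangent to QS there, VQ ⟂ QS, with radius 4.7, so the center V sits 4.7 in from both sides at V = (-26.90, -46.00). That places the tangent points at B = (-31.60, -46.00) on ZB and Q = (-26.90, -50.70) on QS. Then |RB| = |B − R| = 55.81.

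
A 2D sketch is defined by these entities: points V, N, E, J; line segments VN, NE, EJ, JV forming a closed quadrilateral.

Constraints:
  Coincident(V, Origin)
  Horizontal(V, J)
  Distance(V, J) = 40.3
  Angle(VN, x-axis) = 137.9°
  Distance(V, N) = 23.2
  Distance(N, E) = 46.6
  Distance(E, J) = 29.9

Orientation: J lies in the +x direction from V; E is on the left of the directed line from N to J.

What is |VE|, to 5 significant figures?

38.975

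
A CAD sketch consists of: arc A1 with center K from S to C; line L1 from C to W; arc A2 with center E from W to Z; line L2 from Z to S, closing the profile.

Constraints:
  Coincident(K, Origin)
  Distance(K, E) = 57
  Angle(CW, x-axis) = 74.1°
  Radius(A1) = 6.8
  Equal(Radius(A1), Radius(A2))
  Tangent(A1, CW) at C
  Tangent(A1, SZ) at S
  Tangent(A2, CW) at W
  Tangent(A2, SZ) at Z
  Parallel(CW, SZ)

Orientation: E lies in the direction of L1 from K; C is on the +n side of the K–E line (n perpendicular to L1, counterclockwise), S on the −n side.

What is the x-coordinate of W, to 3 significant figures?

9.08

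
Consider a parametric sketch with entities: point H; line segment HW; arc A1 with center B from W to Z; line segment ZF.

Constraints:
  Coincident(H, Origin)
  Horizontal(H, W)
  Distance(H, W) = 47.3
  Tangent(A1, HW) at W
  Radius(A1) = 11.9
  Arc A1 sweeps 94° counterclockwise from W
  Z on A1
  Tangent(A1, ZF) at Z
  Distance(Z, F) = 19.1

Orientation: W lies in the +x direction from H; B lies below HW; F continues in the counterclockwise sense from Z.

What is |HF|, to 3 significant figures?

48.6

H is at the origin; H and W share the same y with |HW| = 47.3 and W on the +x side, so W = (47.3, 0.00). A1 meets HW tangentially, so BW is at right angles to HW, so B = W + (0, -11.9) = (47.3, -11.9). On A1, W sits at bearing 90° from B; a 94° counterclockwise sweep puts Z at bearing 184°, so Z = B + 11.9·(cos 184°, sin 184°) = (35.4, -12.7). A1 meets ZF tangentially, so BZ is at right angles to ZF, so ZF runs along (−sin 184°, cos 184°); with |ZF| = 19.1, F = (36.8, -31.8). Then |HF| = |F − H| = 48.6.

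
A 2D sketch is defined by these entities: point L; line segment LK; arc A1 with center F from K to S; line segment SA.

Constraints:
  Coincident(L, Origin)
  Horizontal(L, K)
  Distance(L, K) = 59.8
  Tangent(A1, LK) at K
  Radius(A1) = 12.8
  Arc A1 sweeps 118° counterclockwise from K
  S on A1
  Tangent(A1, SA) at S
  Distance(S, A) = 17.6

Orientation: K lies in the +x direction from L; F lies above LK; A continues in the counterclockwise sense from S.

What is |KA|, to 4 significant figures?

34.48

On A1, K sits at bearing -90° from F; a 118° counterclockwise sweep puts S at bearing 28°, so S = F + 12.8·(cos 28°, sin 28°) = (71.10, 18.81). Tangency of A1 to SA means the radius FS is perpendicular to SA, so SA runs along (−sin 28°, cos 28°); with |SA| = 17.6, A = (62.84, 34.35). Then |KA| = |A − K| = 34.48.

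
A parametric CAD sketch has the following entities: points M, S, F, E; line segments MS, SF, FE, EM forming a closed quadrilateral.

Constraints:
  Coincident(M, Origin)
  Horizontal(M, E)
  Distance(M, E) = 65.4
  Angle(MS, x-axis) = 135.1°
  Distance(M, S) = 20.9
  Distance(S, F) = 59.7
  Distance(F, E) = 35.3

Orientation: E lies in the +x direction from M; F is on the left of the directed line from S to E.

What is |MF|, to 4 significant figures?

51.54

Checks: |SF| = 59.70 ✓; |FE| = 35.30 ✓.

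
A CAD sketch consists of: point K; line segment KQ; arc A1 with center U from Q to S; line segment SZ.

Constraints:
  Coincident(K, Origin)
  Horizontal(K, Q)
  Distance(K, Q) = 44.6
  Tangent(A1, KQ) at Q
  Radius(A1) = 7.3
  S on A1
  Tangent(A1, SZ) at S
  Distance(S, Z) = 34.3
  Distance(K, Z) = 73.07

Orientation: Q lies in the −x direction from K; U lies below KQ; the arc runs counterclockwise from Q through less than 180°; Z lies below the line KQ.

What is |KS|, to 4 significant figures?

51.72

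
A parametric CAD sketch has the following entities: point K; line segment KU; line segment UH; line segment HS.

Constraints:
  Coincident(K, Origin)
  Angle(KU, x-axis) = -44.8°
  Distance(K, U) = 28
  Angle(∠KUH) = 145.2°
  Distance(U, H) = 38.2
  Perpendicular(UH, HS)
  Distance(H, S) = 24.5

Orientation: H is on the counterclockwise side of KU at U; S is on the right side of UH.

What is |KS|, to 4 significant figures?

73.37

K is at the origin; KU runs at -44.8° with length 28.0, so U = 28.0·(cos -44.8°, sin -44.8°) = (19.87, -19.73). ∠KUH = 145.2°, so UH runs at -44.8° + (180° − 145.2°) = -10.00° from the x-axis; with |UH| = 38.2, H = U + 38.2·(cos -10.00°, sin -10.00°) = (57.49, -26.36). UH ⟂ HS; with |HS| = 24.5 on the right of UH, S = H + 24.5·(-0.1736, -0.9848) = (53.23, -50.49). Then |KS| = |S − K| = 73.37.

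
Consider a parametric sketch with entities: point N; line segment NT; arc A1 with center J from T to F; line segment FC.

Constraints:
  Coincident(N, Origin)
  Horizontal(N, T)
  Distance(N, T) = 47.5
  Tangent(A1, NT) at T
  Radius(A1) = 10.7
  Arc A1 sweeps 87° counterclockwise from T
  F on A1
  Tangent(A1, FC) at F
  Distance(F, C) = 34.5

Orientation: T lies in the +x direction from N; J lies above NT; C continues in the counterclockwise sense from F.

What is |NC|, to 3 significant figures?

74.7

On A1, T sits at bearing -90° from J; an 87° counterclockwise sweep puts F at bearing -3°, so F = J + 10.7·(cos -3°, sin -3°) = (58.2, 10.1). A1 meets FC tangentially, so JF is at right angles to FC, so FC runs along (−sin -3°, cos -3°); with |FC| = 34.5, C = (60.0, 44.6). Then |NC| = |C − N| = 74.7.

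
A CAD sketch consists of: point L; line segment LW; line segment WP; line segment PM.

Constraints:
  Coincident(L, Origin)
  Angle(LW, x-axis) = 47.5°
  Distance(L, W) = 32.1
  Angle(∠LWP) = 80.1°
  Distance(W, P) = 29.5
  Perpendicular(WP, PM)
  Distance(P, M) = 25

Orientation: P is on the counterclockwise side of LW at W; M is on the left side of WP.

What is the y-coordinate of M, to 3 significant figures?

18.5

L is at the origin; LW runs at 47.5° with length 32.1, so W = 32.1·(cos 47.5°, sin 47.5°) = (21.7, 23.7). ∠LWP = 80.1°, so WP runs at 47.5° + (180° − 80.1°) = 147° from the x-axis; with |WP| = 29.5, P = W + 29.5·(cos 147°, sin 147°) = (-3.17, 39.6). WP is perpendicular to PM; with |PM| = 25.0 on the left of WP, M = P + 25.0·(-0.539, -0.842) = (-16.6, 18.5). So M.y = 18.5.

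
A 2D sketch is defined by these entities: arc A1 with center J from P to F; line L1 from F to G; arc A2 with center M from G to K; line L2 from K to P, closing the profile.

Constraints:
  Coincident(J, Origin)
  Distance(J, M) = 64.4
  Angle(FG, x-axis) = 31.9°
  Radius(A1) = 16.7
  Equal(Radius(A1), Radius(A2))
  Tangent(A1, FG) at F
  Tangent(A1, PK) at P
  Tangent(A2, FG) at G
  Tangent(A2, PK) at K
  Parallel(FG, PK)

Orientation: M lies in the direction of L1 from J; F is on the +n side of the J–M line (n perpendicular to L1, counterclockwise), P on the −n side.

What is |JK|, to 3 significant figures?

66.5

The slot axis is L1's direction at 31.9°, so u = (cos 31.9°, sin 31.9°) = (0.849, 0.528) and n = (−sin 31.9°, cos 31.9°) = (-0.528, 0.849). J is at the origin and M lies 64.4 along u from J, so M = 64.4·u = (54.7, 34.0). Tangency of A1 to both parallel lines with radius 16.7 puts F and P at J ± 16.7·n: F = (-8.82, 14.2), P = (8.82, -14.2). Equal radii place G and K the same way about M: G = M + 16.7·n = (45.8, 48.2), K = M − 16.7·n = (63.5, 19.9). Then |JK| = |K − J| = 66.5.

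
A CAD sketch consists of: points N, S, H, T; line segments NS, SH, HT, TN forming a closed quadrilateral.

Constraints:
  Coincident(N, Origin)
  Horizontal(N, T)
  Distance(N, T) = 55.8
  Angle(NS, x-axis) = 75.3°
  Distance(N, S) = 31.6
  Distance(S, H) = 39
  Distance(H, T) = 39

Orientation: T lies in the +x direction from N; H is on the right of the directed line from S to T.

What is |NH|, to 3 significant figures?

18.9

N is at the origin; NT is horizontal with |NT| = 55.8 and T in +x, so T = (55.8, 0). NS runs at 75.3° with |NS| = 31.6, so S = (8.02, 30.6). H is determined by |SH| = 39.0 and |HT| = 39.0 together: it lies at the intersection of circle(S, 39.0) and circle(T, 39.0). With |ST| = 56.7, the foot of the radical line on ST is 28.4 from S and the perpendicular offset is √(39.0² − 28.4²) = 26.8. Taking the right-of-ST solution: H = (17.5, -7.27).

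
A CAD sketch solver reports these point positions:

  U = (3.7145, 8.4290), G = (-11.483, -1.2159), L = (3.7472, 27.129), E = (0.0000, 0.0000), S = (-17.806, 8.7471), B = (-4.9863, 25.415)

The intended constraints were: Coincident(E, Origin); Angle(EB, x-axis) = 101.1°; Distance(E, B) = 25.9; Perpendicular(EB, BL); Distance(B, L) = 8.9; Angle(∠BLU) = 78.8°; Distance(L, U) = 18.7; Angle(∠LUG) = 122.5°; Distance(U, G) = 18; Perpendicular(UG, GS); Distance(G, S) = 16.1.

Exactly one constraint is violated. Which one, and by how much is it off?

Distance(G, S) = 16.1 — off by 4.30.

E = (0.00, 0.00) ✓; EB at 101.1° ✓; |EB| = 25.90 ✓; ∠(EB, BL) = 90.00° ✓; |BL| = 8.900 ✓; ∠BLU = 78.80° ✓; |LU| = 18.70 ✓; ∠LUG = 122.5° ✓; |UG| = 18.00 ✓; ∠(UG, GS) = 90.00° ✓; |GS| = 11.80 ✗.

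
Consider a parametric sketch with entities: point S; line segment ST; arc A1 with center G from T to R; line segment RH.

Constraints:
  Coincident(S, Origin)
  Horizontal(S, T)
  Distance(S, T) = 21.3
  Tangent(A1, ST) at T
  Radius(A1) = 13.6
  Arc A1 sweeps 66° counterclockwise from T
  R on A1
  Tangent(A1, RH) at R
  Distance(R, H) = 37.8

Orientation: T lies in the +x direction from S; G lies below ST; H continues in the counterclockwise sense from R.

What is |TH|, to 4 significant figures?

50.87

On A1, T sits at bearing 90° from G; a 66° counterclockwise sweep puts R at bearing 156°, so R = G + 13.6·(cos 156°, sin 156°) = (8.876, -8.068). A1 meets RH tangentially, so GR is at right angles to RH, so RH runs along (−sin 156°, cos 156°); with |RH| = 37.8, H = (-6.499, -42.60). Then |TH| = |H − T| = 50.87.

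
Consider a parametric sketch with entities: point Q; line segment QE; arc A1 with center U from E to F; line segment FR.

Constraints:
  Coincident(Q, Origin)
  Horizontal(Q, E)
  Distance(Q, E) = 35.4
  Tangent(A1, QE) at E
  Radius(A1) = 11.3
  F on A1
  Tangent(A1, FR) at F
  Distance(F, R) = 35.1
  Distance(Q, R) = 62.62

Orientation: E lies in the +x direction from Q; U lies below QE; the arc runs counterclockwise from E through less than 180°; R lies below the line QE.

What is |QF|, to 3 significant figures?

30.0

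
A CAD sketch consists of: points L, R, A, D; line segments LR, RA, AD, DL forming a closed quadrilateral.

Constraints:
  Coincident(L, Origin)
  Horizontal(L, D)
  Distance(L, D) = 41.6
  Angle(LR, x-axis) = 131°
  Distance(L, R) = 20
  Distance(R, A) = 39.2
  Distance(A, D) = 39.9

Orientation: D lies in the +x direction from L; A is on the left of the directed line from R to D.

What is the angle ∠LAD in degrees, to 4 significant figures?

62.57°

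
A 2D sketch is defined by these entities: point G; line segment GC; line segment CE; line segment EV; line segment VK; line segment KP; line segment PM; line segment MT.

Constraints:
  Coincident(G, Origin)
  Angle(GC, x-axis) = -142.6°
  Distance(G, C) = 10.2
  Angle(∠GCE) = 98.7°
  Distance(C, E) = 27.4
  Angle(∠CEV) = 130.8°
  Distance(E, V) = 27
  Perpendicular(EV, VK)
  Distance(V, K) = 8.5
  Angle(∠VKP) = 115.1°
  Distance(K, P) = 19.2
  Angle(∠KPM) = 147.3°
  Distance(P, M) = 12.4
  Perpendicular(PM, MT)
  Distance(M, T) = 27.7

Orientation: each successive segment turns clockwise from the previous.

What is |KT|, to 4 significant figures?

33.40

G is at the origin; GC runs at -142.6° with length 10.2, so C = (-8.103, -6.195). ∠GCE = 98.7° gives CE at 136.1° from the x-axis; with |CE| = 27.4, E = (-27.85, 12.80). ∠CEV = 130.8° gives EV at 86.90° from the x-axis; with |EV| = 27.0, V = (-26.39, 39.76). EV ⟂ VK, so VK runs at -3.100°; with |VK| = 8.5, K = (-17.90, 39.30). ∠VKP = 115.1° gives KP at -68.00° from the x-axis; with |KP| = 19.2, P = (-10.71, 21.50). ∠KPM = 147.3° gives PM at -100.7° from the x-axis; with |PM| = 12.4, M = (-13.01, 9.318). The perpendicularity gives MT at right angles to PM, so MT runs at 169.3°; with |MT| = 27.7, T = (-40.23, 14.46). Then |KT| = |T − K| = 33.40.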